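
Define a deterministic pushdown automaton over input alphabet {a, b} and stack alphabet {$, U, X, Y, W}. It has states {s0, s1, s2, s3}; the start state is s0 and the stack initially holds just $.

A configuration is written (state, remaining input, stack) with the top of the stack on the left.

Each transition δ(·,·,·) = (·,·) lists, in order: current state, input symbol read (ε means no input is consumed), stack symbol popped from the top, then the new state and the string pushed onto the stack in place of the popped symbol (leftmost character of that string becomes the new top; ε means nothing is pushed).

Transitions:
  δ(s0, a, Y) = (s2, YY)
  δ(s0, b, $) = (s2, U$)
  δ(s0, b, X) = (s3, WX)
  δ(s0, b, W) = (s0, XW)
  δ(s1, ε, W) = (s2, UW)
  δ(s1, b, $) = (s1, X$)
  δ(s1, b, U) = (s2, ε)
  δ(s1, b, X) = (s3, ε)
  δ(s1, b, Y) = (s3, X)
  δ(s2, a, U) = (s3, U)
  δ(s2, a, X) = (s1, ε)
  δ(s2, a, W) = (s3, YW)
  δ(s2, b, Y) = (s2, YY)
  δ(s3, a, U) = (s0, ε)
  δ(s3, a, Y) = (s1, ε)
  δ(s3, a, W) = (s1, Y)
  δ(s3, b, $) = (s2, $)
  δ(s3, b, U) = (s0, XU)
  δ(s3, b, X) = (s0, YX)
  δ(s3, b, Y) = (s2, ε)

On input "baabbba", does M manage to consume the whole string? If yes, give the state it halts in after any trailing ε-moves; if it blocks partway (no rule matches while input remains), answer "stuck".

(s0, baabbba, $) ⊢ (s2, aabbba, U$) ⊢ (s3, abbba, U$) ⊢ (s0, bbba, $) ⊢ (s2, bba, U$)
No transition for (s2, b, top U); M blocks with input bba remaining.

stuck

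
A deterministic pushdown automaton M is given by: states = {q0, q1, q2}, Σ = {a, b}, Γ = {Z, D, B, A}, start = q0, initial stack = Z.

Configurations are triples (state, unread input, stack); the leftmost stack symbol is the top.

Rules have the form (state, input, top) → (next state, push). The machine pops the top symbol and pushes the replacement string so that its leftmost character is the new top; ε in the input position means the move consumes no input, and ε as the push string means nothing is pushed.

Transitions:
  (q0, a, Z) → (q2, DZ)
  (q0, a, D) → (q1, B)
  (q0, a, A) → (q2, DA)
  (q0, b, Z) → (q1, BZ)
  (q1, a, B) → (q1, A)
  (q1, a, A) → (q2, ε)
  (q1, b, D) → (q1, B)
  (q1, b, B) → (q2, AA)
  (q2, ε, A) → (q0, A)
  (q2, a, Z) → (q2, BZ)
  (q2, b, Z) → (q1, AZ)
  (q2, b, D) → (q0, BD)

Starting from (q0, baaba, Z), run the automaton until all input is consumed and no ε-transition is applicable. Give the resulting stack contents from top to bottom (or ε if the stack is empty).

Z

(q0, baaba, Z)
  read b, top Z: go to q1, push BZ → (q1, aaba, BZ)
  read a, top B: go to q1, push A → (q1, aba, AZ)
  read a, top A: go to q2, push ε → (q2, ba, Z)
  read b, top Z: go to q1, push AZ → (q1, a, AZ)
  read a, top A: go to q2, push ε → (q2, ε, Z)
All input consumed in state q2 with stack Z.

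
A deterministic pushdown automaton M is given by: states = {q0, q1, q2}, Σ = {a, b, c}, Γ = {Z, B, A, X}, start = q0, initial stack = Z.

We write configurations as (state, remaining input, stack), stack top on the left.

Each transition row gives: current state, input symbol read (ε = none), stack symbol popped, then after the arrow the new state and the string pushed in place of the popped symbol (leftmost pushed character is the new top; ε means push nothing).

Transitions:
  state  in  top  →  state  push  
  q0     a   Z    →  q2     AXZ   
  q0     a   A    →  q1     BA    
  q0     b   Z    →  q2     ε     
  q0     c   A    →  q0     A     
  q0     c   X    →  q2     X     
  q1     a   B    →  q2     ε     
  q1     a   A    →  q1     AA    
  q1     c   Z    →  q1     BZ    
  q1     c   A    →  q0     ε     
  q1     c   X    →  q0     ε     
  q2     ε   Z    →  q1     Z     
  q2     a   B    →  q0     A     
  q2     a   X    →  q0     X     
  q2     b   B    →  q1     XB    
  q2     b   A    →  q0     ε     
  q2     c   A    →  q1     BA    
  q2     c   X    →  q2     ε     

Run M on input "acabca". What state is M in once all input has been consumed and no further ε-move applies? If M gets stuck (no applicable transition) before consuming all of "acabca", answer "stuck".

q0

(q0, acabca, Z) ⊢ (q2, cabca, AXZ) ⊢ (q1, abca, BAXZ) ⊢ (q2, bca, AXZ) ⊢ (q0, ca, XZ) ⊢ (q2, a, XZ) ⊢ (q0, ε, XZ)
All input consumed; M is in state q0.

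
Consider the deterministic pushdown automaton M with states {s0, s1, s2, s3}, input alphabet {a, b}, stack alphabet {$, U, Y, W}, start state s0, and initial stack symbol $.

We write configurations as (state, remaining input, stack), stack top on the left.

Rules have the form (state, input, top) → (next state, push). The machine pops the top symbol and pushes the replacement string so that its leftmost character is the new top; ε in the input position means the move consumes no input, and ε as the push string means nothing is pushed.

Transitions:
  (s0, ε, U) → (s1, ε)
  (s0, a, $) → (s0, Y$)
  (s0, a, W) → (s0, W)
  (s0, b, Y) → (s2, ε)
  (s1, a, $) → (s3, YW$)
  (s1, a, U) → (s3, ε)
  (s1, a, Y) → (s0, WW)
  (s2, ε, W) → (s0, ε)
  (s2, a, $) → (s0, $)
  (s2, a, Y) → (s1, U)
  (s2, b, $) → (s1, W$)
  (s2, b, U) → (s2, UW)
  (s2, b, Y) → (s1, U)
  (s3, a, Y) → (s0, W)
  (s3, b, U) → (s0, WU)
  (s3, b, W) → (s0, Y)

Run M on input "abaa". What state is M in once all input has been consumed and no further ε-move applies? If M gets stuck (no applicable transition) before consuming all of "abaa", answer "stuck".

(s0, abaa, $) ⊢ (s0, baa, Y$) ⊢ (s2, aa, $) ⊢ (s0, a, $) ⊢ (s0, ε, Y$)
All input consumed; M is in state s0.

s0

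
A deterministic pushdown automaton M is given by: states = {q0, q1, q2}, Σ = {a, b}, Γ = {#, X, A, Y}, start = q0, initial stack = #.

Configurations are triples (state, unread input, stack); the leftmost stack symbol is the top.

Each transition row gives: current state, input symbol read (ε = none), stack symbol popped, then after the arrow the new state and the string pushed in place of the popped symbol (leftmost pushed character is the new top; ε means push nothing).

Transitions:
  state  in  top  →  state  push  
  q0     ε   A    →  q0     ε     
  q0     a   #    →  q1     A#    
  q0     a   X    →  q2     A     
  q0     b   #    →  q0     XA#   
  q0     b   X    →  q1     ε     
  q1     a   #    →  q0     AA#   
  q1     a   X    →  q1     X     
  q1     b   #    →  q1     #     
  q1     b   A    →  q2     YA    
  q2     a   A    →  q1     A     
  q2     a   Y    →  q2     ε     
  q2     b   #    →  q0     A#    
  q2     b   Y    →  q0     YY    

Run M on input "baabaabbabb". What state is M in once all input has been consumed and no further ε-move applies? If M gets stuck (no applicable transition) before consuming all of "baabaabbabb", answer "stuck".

stuck

(q0, baabaabbabb, #)
  read b, top #: go to q0, push XA# → (q0, aabaabbabb, XA#)
  read a, top X: go to q2, push A → (q2, abaabbabb, AA#)
  read a, top A: go to q1, push A → (q1, baabbabb, AA#)
  read b, top A: go to q2, push YA → (q2, aabbabb, YAA#)
  read a, top Y: go to q2, push ε → (q2, abbabb, AA#)
  read a, top A: go to q1, push A → (q1, bbabb, AA#)
  read b, top A: go to q2, push YA → (q2, babb, YAA#)
  read b, top Y: go to q0, push YY → (q0, abb, YYAA#)
No transition for (q0, a, top Y); M blocks with input abb remaining.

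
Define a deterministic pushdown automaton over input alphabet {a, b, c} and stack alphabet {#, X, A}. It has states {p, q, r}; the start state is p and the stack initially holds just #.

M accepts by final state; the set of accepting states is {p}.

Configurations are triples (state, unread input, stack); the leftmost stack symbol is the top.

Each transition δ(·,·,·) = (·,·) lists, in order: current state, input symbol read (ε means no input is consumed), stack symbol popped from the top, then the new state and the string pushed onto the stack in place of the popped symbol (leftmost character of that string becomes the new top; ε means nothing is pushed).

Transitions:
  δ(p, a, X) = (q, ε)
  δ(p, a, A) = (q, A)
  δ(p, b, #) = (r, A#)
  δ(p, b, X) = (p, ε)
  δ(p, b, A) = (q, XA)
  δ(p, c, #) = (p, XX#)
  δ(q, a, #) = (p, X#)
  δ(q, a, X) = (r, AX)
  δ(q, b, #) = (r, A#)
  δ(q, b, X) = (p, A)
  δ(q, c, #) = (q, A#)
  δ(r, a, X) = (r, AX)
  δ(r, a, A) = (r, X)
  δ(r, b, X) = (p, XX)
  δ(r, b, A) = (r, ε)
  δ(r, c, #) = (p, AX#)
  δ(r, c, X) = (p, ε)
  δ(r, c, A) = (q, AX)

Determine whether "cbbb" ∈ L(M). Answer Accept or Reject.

(p, cbbb, #)
  read c, top #: go to p, push XX# → (p, bbb, XX#)
  read b, top X: go to p, push ε → (p, bb, X#)
  read b, top X: go to p, push ε → (p, b, #)
  read b, top #: go to r, push A# → (r, ε, A#)
All input consumed; state r ∉ F and no further ε-move applies.

Reject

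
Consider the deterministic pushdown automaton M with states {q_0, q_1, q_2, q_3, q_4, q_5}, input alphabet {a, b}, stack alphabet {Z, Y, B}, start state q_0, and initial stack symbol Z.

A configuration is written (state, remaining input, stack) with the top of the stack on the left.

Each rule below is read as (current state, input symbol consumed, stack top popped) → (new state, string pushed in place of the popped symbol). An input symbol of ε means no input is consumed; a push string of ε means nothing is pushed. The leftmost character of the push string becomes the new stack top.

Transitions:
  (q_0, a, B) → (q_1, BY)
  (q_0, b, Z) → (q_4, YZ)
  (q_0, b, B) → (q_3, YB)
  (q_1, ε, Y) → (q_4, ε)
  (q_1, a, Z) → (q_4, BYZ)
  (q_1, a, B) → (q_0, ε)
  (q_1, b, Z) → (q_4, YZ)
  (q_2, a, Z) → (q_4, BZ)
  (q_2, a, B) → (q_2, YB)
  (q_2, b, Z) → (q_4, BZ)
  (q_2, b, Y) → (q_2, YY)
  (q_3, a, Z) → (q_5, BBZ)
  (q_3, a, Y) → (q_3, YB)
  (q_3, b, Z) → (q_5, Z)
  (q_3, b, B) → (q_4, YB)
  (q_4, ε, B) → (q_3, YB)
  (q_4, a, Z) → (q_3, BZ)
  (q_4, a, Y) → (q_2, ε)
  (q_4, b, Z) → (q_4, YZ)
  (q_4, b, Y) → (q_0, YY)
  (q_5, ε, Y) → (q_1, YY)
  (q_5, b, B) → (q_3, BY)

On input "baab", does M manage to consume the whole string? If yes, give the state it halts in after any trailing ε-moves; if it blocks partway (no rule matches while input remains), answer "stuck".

stuck

(q_0, baab, Z) ⊢ (q_4, aab, YZ) ⊢ (q_2, ab, Z) ⊢ (q_4, b, BZ) ⊢ (q_3, b, YBZ)
No transition for (q_3, b, top Y); M blocks with input b remaining.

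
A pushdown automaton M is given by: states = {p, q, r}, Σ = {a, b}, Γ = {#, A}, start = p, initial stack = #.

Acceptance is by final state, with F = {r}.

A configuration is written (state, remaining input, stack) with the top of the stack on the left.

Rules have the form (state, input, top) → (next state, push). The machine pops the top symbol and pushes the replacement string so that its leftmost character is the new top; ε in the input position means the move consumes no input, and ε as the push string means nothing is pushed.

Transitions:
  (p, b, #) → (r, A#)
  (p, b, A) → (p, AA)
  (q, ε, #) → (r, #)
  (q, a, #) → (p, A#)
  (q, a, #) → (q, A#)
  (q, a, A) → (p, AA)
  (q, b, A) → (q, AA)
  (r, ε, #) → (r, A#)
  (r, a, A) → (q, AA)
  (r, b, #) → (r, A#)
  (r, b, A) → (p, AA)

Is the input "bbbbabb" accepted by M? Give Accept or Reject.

No computation consumes all input and reaches a final state.

Reject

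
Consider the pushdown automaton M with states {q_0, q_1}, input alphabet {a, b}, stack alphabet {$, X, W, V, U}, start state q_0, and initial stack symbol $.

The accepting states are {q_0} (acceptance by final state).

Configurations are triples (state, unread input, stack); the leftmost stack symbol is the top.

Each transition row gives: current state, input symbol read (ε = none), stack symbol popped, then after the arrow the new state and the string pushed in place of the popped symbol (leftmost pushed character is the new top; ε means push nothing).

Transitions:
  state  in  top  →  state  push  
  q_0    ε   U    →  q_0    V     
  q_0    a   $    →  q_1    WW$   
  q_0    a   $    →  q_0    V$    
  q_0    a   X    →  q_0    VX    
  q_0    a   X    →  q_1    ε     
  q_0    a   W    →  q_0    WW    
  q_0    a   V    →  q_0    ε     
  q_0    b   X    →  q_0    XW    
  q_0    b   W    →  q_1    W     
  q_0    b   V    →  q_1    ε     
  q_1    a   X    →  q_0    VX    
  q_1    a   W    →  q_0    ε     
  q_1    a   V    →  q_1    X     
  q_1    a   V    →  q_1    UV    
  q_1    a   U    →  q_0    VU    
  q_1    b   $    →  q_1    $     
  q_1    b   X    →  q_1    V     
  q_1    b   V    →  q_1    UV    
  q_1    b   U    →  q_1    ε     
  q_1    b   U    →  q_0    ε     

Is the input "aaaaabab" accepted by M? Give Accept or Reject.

No computation consumes all input and reaches a final state.

Reject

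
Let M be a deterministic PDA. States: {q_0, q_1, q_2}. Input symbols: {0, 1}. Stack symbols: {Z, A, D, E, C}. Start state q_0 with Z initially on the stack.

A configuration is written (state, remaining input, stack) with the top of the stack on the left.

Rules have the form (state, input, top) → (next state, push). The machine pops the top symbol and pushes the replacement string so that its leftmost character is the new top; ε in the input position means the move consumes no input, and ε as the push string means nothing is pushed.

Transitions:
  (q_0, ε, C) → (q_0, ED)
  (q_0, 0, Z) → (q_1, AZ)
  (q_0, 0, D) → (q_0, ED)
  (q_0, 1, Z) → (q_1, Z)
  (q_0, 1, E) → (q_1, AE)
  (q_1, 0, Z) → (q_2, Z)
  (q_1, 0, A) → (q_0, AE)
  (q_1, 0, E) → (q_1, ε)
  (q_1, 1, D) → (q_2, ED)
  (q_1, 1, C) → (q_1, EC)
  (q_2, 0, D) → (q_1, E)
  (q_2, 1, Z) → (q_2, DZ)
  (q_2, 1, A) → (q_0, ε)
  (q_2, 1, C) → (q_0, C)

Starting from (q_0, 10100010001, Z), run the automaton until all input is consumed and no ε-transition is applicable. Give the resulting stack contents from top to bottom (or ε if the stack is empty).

DZ

(q_0, 10100010001, Z)
  read 1, top Z: go to q_1, push Z → (q_1, 0100010001, Z)
  read 0, top Z: go to q_2, push Z → (q_2, 100010001, Z)
  read 1, top Z: go to q_2, push DZ → (q_2, 00010001, DZ)
  read 0, top D: go to q_1, push E → (q_1, 0010001, EZ)
  read 0, top E: go to q_1, push ε → (q_1, 010001, Z)
  read 0, top Z: go to q_2, push Z → (q_2, 10001, Z)
  read 1, top Z: go to q_2, push DZ → (q_2, 0001, DZ)
  read 0, top D: go to q_1, push E → (q_1, 001, EZ)
  read 0, top E: go to q_1, push ε → (q_1, 01, Z)
  read 0, top Z: go to q_2, push Z → (q_2, 1, Z)
  read 1, top Z: go to q_2, push DZ → (q_2, ε, DZ)
All input consumed in state q_2 with stack DZ.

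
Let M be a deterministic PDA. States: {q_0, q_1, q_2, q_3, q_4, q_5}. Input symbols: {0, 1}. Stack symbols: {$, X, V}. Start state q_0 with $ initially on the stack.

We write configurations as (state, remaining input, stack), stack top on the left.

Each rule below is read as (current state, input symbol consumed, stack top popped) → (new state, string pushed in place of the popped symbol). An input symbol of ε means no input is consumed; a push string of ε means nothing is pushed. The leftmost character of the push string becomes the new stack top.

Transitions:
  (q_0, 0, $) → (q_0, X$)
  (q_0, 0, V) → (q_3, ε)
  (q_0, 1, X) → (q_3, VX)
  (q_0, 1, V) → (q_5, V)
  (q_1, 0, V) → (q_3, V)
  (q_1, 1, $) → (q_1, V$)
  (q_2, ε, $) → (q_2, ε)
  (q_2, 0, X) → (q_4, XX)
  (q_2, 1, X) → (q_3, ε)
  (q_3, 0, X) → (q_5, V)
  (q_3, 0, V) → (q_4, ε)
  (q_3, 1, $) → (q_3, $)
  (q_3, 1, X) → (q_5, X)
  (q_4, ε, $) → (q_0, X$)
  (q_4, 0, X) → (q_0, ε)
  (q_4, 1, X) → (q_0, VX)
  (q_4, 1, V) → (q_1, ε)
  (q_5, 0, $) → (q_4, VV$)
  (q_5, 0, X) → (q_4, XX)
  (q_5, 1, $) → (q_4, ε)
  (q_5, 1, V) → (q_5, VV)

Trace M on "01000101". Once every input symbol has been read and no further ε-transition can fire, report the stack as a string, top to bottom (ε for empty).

VX$

(q_0, 01000101, $) ⊢ (q_0, 1000101, X$) ⊢ (q_3, 000101, VX$) ⊢ (q_4, 00101, X$) ⊢ (q_0, 0101, $) ⊢ (q_0, 101, X$) ⊢ (q_3, 01, VX$) ⊢ (q_4, 1, X$) ⊢ (q_0, ε, VX$)
All input consumed in state q_0 with stack VX$.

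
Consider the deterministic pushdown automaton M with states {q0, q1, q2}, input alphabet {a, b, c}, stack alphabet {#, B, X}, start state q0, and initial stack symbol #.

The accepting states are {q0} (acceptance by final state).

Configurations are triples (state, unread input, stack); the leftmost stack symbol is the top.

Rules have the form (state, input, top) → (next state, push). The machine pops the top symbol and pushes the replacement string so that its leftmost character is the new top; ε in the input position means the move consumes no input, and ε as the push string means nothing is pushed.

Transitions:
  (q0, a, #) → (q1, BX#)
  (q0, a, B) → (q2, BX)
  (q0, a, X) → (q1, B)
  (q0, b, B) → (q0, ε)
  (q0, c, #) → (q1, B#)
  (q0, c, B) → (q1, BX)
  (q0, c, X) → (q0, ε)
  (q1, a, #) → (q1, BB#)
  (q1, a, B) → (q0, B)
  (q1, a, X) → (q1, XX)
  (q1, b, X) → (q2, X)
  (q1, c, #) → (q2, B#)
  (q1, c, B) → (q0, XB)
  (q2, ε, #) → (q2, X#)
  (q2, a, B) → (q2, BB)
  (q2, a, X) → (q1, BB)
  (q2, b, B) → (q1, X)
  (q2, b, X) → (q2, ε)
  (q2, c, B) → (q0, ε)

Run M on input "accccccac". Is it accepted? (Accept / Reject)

(q0, accccccac, #) ⊢ (q1, ccccccac, BX#) ⊢ (q0, cccccac, XBX#) ⊢ (q0, ccccac, BX#) ⊢ (q1, cccac, BXX#) ⊢ (q0, ccac, XBXX#) ⊢ (q0, cac, BXX#) ⊢ (q1, ac, BXXX#) ⊢ (q0, c, BXXX#) ⊢ (q1, ε, BXXXX#)
All input consumed; state q1 ∉ F and no further ε-move applies.

Reject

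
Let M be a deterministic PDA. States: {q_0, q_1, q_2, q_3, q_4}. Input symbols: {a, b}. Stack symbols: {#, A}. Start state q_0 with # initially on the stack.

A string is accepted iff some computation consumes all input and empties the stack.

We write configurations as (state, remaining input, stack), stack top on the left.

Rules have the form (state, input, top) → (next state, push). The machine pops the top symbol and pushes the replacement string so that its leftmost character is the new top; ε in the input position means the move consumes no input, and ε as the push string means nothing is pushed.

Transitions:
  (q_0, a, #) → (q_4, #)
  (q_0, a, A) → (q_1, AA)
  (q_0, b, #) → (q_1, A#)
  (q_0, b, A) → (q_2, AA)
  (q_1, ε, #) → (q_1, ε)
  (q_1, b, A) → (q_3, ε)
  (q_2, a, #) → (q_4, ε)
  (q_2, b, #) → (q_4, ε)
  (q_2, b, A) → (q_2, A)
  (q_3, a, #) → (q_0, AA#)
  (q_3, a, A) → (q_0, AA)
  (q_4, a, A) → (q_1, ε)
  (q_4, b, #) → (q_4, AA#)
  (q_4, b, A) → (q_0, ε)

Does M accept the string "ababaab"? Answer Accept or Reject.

(q_0, ababaab, #) ⊢ (q_4, babaab, #) ⊢ (q_4, abaab, AA#) ⊢ (q_1, baab, A#) ⊢ (q_3, aab, #) ⊢ (q_0, ab, AA#) ⊢ (q_1, b, AAA#) ⊢ (q_3, ε, AA#)
All input consumed; stack is AA#, not empty, and no further ε-move applies.

Reject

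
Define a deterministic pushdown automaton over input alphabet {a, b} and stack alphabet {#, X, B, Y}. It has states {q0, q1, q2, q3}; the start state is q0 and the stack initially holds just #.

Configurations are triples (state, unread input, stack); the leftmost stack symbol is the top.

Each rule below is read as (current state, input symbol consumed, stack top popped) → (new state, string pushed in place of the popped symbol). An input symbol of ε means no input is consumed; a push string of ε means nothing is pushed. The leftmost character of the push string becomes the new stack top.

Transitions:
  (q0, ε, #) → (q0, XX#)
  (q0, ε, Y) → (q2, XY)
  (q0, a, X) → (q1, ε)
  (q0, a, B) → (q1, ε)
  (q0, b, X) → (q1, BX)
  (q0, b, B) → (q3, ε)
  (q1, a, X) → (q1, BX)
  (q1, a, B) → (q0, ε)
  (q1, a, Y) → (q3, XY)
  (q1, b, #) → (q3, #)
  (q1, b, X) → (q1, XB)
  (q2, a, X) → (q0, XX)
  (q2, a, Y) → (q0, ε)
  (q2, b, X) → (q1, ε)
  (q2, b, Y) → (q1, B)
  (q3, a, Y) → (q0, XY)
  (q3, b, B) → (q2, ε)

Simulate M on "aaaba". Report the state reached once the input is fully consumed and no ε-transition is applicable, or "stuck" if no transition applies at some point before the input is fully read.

(q0, aaaba, #) ⊢ (q0, aaaba, XX#) ⊢ (q1, aaba, X#) ⊢ (q1, aba, BX#) ⊢ (q0, ba, X#) ⊢ (q1, a, BX#) ⊢ (q0, ε, X#)
All input consumed; M is in state q0.

q0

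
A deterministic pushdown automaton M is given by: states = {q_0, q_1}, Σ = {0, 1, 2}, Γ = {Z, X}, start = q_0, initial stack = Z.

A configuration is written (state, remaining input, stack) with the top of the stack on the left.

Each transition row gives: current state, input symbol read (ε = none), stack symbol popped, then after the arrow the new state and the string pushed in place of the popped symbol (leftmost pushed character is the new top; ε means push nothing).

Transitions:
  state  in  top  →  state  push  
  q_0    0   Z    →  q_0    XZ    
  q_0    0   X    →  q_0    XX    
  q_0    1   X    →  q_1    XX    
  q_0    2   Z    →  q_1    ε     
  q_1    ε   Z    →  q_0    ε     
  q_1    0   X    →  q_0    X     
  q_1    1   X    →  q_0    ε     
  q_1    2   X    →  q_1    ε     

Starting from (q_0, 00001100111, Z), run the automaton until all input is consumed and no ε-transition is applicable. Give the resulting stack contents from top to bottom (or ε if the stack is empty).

(q_0, 00001100111, Z) ⊢ (q_0, 0001100111, XZ) ⊢ (q_0, 001100111, XXZ) ⊢ (q_0, 01100111, XXXZ) ⊢ (q_0, 1100111, XXXXZ) ⊢ (q_1, 100111, XXXXXZ) ⊢ (q_0, 00111, XXXXZ) ⊢ (q_0, 0111, XXXXXZ) ⊢ (q_0, 111, XXXXXXZ) ⊢ (q_1, 11, XXXXXXXZ) ⊢ (q_0, 1, XXXXXXZ) ⊢ (q_1, ε, XXXXXXXZ)
All input consumed in state q_1 with stack XXXXXXXZ.

XXXXXXXZ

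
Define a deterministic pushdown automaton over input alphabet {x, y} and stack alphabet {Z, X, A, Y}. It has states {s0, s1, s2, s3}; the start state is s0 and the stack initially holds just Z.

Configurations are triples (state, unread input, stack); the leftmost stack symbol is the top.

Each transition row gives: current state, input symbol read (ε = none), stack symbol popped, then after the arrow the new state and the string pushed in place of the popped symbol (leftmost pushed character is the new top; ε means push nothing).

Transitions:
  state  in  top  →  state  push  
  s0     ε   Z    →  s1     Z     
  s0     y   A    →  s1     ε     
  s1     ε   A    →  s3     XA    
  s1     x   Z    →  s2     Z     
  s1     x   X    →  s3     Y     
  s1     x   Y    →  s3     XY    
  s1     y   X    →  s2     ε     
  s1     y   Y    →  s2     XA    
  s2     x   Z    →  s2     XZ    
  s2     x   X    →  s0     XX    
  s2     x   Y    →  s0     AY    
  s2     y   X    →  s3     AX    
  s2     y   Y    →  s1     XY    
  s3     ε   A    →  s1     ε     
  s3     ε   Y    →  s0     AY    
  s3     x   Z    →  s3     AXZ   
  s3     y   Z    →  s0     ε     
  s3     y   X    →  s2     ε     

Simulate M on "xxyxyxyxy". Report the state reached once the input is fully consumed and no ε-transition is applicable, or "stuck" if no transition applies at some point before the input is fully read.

(s0, xxyxyxyxy, Z) ⊢ (s1, xxyxyxyxy, Z) ⊢ (s2, xyxyxyxy, Z) ⊢ (s2, yxyxyxy, XZ) ⊢ (s3, xyxyxy, AXZ) ⊢ (s1, xyxyxy, XZ) ⊢ (s3, yxyxy, YZ) ⊢ (s0, yxyxy, AYZ) ⊢ (s1, xyxy, YZ) ⊢ (s3, yxy, XYZ) ⊢ (s2, xy, YZ) ⊢ (s0, y, AYZ) ⊢ (s1, ε, YZ)
All input consumed; M is in state s1.

s1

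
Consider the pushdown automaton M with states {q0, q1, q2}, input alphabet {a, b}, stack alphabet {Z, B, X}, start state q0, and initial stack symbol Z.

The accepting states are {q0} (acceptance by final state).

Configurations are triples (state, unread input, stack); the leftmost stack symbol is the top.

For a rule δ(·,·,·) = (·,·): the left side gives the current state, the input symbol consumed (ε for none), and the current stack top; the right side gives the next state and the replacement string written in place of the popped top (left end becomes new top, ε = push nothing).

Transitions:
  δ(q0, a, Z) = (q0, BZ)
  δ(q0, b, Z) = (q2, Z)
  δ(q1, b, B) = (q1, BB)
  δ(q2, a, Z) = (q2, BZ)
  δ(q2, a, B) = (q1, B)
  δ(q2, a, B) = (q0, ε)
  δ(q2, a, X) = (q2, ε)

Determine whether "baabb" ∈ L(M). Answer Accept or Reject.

Reject

No computation consumes all input and reaches a final state.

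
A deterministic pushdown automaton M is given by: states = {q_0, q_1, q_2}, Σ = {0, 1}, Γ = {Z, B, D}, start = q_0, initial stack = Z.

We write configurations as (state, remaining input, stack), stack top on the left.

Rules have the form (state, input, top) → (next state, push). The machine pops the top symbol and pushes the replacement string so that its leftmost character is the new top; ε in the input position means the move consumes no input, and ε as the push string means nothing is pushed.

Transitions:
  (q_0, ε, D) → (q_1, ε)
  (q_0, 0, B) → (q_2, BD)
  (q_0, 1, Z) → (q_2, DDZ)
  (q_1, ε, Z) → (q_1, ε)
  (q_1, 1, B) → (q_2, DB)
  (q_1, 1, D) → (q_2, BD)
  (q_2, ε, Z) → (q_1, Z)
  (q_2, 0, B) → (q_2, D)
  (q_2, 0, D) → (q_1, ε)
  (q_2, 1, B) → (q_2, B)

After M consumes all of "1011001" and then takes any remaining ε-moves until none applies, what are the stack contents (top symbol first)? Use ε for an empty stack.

(q_0, 1011001, Z) ⊢ (q_2, 011001, DDZ) ⊢ (q_1, 11001, DZ) ⊢ (q_2, 1001, BDZ) ⊢ (q_2, 001, BDZ) ⊢ (q_2, 01, DDZ) ⊢ (q_1, 1, DZ) ⊢ (q_2, ε, BDZ)
All input consumed in state q_2 with stack BDZ.

BDZ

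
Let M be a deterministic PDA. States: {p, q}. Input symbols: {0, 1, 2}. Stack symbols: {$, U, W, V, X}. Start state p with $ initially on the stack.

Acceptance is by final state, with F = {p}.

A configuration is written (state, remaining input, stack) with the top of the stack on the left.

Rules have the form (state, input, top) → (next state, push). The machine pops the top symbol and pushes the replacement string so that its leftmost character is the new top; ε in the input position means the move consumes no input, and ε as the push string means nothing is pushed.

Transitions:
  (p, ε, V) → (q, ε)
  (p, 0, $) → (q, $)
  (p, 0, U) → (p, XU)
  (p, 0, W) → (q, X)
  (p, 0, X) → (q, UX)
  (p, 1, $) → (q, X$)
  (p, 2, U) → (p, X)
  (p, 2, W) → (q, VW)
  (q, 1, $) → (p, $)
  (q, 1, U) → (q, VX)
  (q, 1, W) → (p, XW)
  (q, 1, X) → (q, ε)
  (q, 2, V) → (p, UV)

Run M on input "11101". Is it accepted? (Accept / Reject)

Accept

(p, 11101, $)
  read 1, top $: go to q, push X$ → (q, 1101, X$)
  read 1, top X: go to q, push ε → (q, 101, $)
  read 1, top $: go to p, push $ → (p, 01, $)
  read 0, top $: go to q, push $ → (q, 1, $)
  read 1, top $: go to p, push $ → (p, ε, $)
All input consumed; state p ∈ F.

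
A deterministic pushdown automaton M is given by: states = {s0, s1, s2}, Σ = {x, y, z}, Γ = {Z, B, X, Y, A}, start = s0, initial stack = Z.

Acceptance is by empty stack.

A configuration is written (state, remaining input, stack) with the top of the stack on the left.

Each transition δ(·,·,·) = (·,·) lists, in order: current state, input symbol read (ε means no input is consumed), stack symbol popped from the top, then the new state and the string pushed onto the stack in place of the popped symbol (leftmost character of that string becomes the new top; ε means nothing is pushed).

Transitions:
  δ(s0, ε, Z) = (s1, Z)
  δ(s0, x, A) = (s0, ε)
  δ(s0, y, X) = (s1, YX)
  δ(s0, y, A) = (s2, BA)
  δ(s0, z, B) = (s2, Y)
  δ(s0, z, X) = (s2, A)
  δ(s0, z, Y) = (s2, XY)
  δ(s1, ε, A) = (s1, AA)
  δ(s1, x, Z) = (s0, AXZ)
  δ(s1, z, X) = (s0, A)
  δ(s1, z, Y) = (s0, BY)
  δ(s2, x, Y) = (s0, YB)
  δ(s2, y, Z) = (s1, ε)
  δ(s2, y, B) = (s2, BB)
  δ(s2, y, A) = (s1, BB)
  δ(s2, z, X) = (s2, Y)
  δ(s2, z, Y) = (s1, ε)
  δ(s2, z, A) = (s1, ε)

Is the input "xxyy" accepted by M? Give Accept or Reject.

(s0, xxyy, Z)
  ε-move, top Z: go to s1, push Z → (s1, xxyy, Z)
  read x, top Z: go to s0, push AXZ → (s0, xyy, AXZ)
  read x, top A: go to s0, push ε → (s0, yy, XZ)
  read y, top X: go to s1, push YX → (s1, y, YXZ)
No transition applies at (s1, y, YXZ); input not fully consumed.

Reject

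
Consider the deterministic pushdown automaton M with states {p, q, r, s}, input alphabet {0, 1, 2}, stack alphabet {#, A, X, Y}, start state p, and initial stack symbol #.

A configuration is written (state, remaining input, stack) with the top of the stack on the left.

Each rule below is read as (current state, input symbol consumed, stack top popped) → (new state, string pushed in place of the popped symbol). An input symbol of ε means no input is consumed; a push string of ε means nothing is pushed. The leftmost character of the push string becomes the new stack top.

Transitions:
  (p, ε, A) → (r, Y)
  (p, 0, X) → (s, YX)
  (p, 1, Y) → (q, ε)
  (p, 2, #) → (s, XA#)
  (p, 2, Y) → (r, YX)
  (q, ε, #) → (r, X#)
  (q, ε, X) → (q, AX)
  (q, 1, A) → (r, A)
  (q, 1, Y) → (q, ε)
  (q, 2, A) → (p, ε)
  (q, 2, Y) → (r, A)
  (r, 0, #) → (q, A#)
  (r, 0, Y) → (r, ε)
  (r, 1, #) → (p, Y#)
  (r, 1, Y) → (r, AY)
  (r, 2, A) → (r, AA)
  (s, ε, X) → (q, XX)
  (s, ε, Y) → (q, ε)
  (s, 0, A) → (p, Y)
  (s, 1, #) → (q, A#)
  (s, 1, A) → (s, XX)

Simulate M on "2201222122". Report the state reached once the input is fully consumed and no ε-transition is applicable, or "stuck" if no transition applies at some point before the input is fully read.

stuck

(p, 2201222122, #) ⊢ (s, 201222122, XA#) ⊢ (q, 201222122, XXA#) ⊢ (q, 201222122, AXXA#) ⊢ (p, 01222122, XXA#) ⊢ (s, 1222122, YXXA#) ⊢ (q, 1222122, XXA#) ⊢ (q, 1222122, AXXA#) ⊢ (r, 222122, AXXA#) ⊢ (r, 22122, AAXXA#) ⊢ (r, 2122, AAAXXA#) ⊢ (r, 122, AAAAXXA#)
No transition for (r, 1, top A); M blocks with input 122 remaining.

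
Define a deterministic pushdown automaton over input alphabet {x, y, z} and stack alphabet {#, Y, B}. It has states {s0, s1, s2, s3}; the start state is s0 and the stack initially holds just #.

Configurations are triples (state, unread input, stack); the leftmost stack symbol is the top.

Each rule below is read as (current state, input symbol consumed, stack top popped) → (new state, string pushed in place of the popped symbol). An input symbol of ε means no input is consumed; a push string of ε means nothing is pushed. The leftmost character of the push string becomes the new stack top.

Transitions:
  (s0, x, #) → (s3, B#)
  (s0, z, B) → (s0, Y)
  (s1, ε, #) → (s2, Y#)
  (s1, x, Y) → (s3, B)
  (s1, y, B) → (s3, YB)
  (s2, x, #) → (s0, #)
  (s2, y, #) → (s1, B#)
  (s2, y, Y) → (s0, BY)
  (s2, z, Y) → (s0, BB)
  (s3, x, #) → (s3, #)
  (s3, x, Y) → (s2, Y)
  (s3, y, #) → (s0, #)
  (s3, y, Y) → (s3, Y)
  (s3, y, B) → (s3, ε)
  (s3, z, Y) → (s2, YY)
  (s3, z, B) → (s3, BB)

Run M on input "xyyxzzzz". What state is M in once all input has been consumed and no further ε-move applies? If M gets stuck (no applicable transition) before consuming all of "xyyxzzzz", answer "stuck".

s3

(s0, xyyxzzzz, #)
  read x, top #: go to s3, push B# → (s3, yyxzzzz, B#)
  read y, top B: go to s3, push ε → (s3, yxzzzz, #)
  read y, top #: go to s0, push # → (s0, xzzzz, #)
  read x, top #: go to s3, push B# → (s3, zzzz, B#)
  read z, top B: go to s3, push BB → (s3, zzz, BB#)
  read z, top B: go to s3, push BB → (s3, zz, BBB#)
  read z, top B: go to s3, push BB → (s3, z, BBBB#)
  read z, top B: go to s3, push BB → (s3, ε, BBBBB#)
All input consumed; M is in state s3.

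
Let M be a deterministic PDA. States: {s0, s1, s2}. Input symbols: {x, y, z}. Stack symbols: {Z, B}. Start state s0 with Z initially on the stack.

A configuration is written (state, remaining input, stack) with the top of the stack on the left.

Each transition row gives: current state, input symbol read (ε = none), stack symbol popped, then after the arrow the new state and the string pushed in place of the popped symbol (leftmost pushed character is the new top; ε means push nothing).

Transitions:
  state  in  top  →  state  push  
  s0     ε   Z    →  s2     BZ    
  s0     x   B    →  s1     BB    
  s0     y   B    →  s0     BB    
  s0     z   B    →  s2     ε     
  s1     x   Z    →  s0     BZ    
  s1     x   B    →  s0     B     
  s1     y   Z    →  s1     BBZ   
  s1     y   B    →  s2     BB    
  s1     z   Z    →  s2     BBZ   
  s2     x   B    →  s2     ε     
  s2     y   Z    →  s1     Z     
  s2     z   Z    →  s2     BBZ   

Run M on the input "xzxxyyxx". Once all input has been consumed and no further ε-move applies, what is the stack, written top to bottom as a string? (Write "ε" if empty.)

(s0, xzxxyyxx, Z) ⊢ (s2, xzxxyyxx, BZ) ⊢ (s2, zxxyyxx, Z) ⊢ (s2, xxyyxx, BBZ) ⊢ (s2, xyyxx, BZ) ⊢ (s2, yyxx, Z) ⊢ (s1, yxx, Z) ⊢ (s1, xx, BBZ) ⊢ (s0, x, BBZ) ⊢ (s1, ε, BBBZ)
All input consumed in state s1 with stack BBBZ.

BBBZ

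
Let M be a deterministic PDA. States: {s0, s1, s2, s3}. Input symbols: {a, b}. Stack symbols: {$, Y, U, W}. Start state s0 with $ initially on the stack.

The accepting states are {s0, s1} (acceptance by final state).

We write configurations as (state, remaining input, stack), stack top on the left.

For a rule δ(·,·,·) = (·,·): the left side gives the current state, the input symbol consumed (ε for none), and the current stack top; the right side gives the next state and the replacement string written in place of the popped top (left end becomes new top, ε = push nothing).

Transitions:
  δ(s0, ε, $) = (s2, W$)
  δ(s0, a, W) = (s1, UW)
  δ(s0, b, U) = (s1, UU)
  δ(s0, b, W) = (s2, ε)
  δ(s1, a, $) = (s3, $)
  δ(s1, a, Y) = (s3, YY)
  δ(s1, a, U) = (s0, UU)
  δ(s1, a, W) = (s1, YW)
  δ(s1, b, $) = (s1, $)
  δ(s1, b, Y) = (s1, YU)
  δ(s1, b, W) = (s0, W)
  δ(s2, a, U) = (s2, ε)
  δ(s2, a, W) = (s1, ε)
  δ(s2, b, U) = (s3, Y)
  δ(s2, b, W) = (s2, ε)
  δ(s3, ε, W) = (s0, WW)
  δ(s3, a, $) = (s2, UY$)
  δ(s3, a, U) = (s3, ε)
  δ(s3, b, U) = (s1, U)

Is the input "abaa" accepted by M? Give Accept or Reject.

Reject

(s0, abaa, $)
  ε-move, top $: go to s2, push W$ → (s2, abaa, W$)
  read a, top W: go to s1, push ε → (s1, baa, $)
  read b, top $: go to s1, push $ → (s1, aa, $)
  read a, top $: go to s3, push $ → (s3, a, $)
  read a, top $: go to s2, push UY$ → (s2, ε, UY$)
All input consumed; state s2 ∉ F and no further ε-move applies.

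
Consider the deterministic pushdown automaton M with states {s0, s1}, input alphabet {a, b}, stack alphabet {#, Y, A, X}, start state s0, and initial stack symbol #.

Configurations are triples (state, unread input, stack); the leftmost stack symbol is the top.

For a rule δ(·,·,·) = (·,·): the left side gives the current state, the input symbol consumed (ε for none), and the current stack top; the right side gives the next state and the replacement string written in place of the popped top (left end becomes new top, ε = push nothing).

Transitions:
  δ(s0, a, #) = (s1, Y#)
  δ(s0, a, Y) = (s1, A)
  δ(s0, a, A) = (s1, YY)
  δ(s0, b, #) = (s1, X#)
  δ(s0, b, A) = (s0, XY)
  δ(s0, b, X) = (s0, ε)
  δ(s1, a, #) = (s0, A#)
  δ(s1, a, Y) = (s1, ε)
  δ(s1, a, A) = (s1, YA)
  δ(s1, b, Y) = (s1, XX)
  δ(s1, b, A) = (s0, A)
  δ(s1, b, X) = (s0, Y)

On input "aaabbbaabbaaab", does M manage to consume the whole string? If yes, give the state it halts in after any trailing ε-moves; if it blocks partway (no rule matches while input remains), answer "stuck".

(s0, aaabbbaabbaaab, #)
  read a, top #: go to s1, push Y# → (s1, aabbbaabbaaab, Y#)
  read a, top Y: go to s1, push ε → (s1, abbbaabbaaab, #)
  read a, top #: go to s0, push A# → (s0, bbbaabbaaab, A#)
  read b, top A: go to s0, push XY → (s0, bbaabbaaab, XY#)
  read b, top X: go to s0, push ε → (s0, baabbaaab, Y#)
No transition for (s0, b, top Y); M blocks with input baabbaaab remaining.

stuck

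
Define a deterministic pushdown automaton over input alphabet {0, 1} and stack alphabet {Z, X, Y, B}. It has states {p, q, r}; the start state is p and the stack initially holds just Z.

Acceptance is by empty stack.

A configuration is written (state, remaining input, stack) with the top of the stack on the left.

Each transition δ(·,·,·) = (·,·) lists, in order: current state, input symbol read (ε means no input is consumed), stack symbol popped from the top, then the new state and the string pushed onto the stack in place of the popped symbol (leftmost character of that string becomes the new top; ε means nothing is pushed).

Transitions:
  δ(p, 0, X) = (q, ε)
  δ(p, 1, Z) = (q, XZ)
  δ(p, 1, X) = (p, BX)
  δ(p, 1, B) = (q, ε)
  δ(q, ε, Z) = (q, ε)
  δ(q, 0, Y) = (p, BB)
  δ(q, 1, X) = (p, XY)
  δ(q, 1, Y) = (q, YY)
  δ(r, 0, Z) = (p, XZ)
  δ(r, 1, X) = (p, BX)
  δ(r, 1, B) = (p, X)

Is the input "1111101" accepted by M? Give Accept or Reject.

Reject

(p, 1111101, Z) ⊢ (q, 111101, XZ) ⊢ (p, 11101, XYZ) ⊢ (p, 1101, BXYZ) ⊢ (q, 101, XYZ) ⊢ (p, 01, XYYZ) ⊢ (q, 1, YYZ) ⊢ (q, ε, YYYZ)
All input consumed; stack is YYYZ, not empty, and no further ε-move applies.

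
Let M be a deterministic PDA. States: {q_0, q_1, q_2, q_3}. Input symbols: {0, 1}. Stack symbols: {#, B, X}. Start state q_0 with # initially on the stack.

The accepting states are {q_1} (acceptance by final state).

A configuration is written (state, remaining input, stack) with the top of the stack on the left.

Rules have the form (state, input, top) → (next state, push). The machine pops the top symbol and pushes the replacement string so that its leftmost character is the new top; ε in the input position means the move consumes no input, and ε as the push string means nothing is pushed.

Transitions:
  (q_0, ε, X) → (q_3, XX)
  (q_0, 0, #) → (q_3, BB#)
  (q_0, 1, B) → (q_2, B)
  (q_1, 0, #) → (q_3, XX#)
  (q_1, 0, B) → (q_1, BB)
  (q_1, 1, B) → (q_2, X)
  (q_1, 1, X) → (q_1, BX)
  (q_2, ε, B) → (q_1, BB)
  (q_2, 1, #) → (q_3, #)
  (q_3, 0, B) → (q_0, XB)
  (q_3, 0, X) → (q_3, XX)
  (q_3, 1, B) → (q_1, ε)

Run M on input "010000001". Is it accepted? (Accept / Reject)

Reject

(q_0, 010000001, #)
  read 0, top #: go to q_3, push BB# → (q_3, 10000001, BB#)
  read 1, top B: go to q_1, push ε → (q_1, 0000001, B#)
  read 0, top B: go to q_1, push BB → (q_1, 000001, BB#)
  read 0, top B: go to q_1, push BB → (q_1, 00001, BBB#)
  read 0, top B: go to q_1, push BB → (q_1, 0001, BBBB#)
  read 0, top B: go to q_1, push BB → (q_1, 001, BBBBB#)
  read 0, top B: go to q_1, push BB → (q_1, 01, BBBBBB#)
  read 0, top B: go to q_1, push BB → (q_1, 1, BBBBBBB#)
  read 1, top B: go to q_2, push X → (q_2, ε, XBBBBBB#)
All input consumed; state q_2 ∉ F and no further ε-move applies.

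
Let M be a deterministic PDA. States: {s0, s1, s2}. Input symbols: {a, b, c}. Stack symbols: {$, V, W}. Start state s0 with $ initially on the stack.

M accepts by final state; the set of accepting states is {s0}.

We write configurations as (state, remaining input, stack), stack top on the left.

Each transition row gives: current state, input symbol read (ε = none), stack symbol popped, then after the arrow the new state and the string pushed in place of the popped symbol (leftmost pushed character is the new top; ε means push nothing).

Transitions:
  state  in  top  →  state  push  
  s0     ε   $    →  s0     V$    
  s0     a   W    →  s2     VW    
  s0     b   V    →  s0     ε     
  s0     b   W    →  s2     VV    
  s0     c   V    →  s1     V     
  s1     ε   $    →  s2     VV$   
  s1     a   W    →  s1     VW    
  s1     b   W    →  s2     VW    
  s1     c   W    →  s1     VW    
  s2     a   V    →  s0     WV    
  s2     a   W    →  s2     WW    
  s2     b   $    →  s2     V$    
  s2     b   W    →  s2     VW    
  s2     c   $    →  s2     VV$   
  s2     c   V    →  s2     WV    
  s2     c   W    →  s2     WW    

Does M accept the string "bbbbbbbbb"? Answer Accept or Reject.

(s0, bbbbbbbbb, $) ⊢ (s0, bbbbbbbbb, V$) ⊢ (s0, bbbbbbbb, $) ⊢ (s0, bbbbbbbb, V$) ⊢ (s0, bbbbbbb, $) ⊢ (s0, bbbbbbb, V$) ⊢ (s0, bbbbbb, $) ⊢ (s0, bbbbbb, V$) ⊢ (s0, bbbbb, $) ⊢ (s0, bbbbb, V$) ⊢ (s0, bbbb, $) ⊢ (s0, bbbb, V$) ⊢ (s0, bbb, $) ⊢ (s0, bbb, V$) ⊢ (s0, bb, $) ⊢ (s0, bb, V$) ⊢ (s0, b, $) ⊢ (s0, b, V$) ⊢ (s0, ε, $)
All input consumed; state s0 ∈ F.

Accept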